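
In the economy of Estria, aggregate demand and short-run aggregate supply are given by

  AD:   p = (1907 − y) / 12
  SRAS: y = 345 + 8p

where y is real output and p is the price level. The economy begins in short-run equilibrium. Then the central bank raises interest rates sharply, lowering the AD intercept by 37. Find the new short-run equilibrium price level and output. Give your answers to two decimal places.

p = 76.25, y = 955.00

This is a negative demand shock: AD shifts left.
New AD: y = 1870 − 12p.
Set AD = SRAS: 1870 − 12p = 345 + 8p, so 1525 = 20p and p = 76.25.
Substituting into AD, y = 955.00.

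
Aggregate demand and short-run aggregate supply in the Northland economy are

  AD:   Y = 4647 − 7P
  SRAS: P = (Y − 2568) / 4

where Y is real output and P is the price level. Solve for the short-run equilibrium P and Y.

P = 189, Y = 3324

Rearrange SRAS to Y = 2568 + 4P.
Set AD = SRAS: 4647 − 7P = 2568 + 4P, so 2079 = 11P and P = 189.
Then Y = 4647 − 7·189 = 3324.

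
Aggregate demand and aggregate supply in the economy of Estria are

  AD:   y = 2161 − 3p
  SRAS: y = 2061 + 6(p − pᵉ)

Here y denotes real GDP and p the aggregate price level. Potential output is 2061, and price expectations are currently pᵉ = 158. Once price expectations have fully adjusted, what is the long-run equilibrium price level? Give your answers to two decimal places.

Long-run p = 33.33

Short run: with pᵉ = 158, SRAS is y = 1113 + 6p. Setting AD = SRAS gives 1048 = 9p, so p = 116.44 and y = 2161 − 3p = 1811.67.
Output 1811.67 is below potential 2061, so over time expected prices fall and SRAS shifts right until y returns to 2061.
Long run: y = 2061 on the AD curve gives 2061 = 2161 − 3p, so p = 33.33.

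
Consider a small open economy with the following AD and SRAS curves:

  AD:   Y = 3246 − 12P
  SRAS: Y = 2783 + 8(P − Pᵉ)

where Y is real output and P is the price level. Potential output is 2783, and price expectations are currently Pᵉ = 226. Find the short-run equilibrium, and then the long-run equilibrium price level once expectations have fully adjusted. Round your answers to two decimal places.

Short run: with Pᵉ = 226, SRAS is Y = 975 + 8P. Setting AD = SRAS gives 2271 = 20P, so P = 113.55 and Y = 3246 − 12P = 1883.40.
Output 1883.40 is below potential 2783, so over time expected prices fall and SRAS shifts right until Y returns to 2783.
Long run: Y = 2783 on the AD curve gives 2783 = 3246 − 12P, so P = 38.58.

Short run: P = 113.55, Y = 1883.40. Long run: P = 38.58.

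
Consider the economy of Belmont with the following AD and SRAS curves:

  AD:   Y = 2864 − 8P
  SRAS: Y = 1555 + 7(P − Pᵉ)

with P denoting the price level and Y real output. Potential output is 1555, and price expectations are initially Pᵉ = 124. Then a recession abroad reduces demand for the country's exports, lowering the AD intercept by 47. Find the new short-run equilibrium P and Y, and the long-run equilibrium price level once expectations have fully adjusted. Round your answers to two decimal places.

Short run: P = 142.00, Y = 1681.00. Long run: P = 157.75.

AD shifts left: new AD is Y = 2817 − 8P. With Pᵉ = 124, SRAS is Y = 687 + 7P.
Short run: 2817 − 8P = 687 + 7P gives 2130 = 15P, so P = 142.00 and Y = 2817 − 8P = 1681.00.
Y = 1681.00 is above potential 1555; expectations adjust and SRAS shifts left until Y = 1555.
Long run: on the new AD curve, 1555 = 2817 − 8P gives P = 157.75.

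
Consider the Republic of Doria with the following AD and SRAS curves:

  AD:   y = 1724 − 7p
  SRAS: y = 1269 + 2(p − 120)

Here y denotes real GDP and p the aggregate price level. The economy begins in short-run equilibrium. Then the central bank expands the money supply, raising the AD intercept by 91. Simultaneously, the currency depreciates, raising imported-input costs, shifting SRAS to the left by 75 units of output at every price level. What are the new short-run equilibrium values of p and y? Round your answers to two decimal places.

After both shocks: AD is y = 1815 − 7p and SRAS is y = 954 + 2p.
Setting them equal: 861 = 9p, so p = 95.67.
Substituting into AD, y = 1145.33.

p = 95.67, y = 1145.33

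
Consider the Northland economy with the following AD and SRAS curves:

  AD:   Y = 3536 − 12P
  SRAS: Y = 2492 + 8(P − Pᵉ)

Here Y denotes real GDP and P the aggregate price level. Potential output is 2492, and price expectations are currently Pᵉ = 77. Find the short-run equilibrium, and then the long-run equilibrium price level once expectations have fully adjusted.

Short run: P = 83, Y = 2540. Long run: P = 87.

Short run: with Pᵉ = 77, SRAS is Y = 1876 + 8P. Setting AD = SRAS gives 1660 = 20P, so P = 83 and Y = 3536 − 12·83 = 2540.
Output 2540 is above potential 2492, so over time expected prices rise and SRAS shifts left until Y returns to 2492.
Long run: Y = 2492 on the AD curve gives 2492 = 3536 − 12P, so P = 87.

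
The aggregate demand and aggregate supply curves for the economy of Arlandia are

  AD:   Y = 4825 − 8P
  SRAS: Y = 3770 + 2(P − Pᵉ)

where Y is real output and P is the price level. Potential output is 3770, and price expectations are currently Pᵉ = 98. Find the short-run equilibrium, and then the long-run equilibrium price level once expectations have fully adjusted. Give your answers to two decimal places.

Short run: P = 125.10, Y = 3824.20. Long run: P = 131.88.

Short run: with Pᵉ = 98, SRAS is Y = 3574 + 2P. Setting AD = SRAS gives 1251 = 10P, so P = 125.10 and Y = 4825 − 8P = 3824.20.
Output 3824.20 is above potential 3770, so over time expected prices rise and SRAS shifts left until Y returns to 3770.
Long run: Y = 3770 on the AD curve gives 3770 = 4825 − 8P, so P = 131.88.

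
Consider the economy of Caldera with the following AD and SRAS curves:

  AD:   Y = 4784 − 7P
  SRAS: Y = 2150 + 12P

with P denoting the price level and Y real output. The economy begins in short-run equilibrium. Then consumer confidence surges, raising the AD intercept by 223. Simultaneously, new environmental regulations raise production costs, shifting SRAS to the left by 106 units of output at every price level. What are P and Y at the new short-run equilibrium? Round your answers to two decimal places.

P = 155.95, Y = 3915.37

After both shocks: AD is Y = 5007 − 7P and SRAS is Y = 2044 + 12P.
Setting them equal: 2963 = 19P, so P = 155.95.
Substituting into AD, Y = 3915.37.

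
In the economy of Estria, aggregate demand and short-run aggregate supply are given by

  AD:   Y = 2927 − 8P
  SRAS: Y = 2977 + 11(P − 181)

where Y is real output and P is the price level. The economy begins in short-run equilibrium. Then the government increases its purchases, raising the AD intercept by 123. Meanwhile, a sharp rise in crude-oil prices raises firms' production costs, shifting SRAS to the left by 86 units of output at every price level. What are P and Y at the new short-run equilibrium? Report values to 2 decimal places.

After both shocks: AD is Y = 3050 − 8P and SRAS is Y = 900 + 11P.
Setting them equal: 2150 = 19P, so P = 113.16.
Substituting into AD, Y = 2144.74.

P = 113.16, Y = 2144.74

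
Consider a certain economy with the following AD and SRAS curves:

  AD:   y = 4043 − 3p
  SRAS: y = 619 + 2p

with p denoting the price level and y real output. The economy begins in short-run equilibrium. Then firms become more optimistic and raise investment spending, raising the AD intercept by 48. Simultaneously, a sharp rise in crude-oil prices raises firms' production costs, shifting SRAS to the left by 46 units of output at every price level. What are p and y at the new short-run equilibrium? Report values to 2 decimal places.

p = 703.60, y = 1980.20

After both shocks: AD is y = 4091 − 3p and SRAS is y = 573 + 2p.
Setting them equal: 3518 = 5p, so p = 703.60.
Substituting into AD, y = 1980.20.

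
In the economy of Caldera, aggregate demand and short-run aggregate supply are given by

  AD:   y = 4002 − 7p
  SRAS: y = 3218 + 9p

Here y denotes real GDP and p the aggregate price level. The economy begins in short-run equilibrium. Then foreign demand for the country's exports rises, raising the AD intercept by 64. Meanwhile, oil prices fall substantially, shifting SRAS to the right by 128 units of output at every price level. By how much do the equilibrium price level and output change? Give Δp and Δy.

After both shocks: AD is y = 4066 − 7p and SRAS is y = 3346 + 9p.
Setting them equal: 720 = 16p, so p = 45.
y = 4066 − 7·45 = 3751.
Initially p = 49, y = 3659, so Δp = -4 and Δy = +92.

Δp = -4, Δy = +92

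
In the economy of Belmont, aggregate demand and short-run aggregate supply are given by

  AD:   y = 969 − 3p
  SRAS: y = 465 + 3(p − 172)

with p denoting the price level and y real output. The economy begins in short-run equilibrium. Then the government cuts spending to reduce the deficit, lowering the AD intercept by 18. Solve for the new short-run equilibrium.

This is a negative demand shock: AD shifts left.
New AD: y = 951 − 3p.
SRAS can be written y = 3p − 51.
Set AD = SRAS: 951 − 3p = 3p − 51, so 1002 = 6p and p = 167.
y = 951 − 3·167 = 450.

p = 167, y = 450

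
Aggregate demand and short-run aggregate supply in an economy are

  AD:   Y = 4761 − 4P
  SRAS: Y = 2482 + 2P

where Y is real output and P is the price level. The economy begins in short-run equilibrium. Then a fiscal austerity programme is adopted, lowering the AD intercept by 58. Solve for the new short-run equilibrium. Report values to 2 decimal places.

This is a negative demand shock: AD shifts left.
New AD: Y = 4703 − 4P.
Set AD = SRAS: 4703 − 4P = 2482 + 2P, so 2221 = 6P and P = 370.17.
Substituting into AD, Y = 3222.33.

P = 370.17, Y = 3222.33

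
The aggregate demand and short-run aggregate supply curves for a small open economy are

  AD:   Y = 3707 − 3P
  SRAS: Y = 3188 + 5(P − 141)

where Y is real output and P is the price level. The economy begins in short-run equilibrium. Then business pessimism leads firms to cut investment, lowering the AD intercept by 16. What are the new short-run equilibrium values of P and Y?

This is a negative demand shock: AD shifts left.
New AD: Y = 3691 − 3P.
SRAS can be written Y = 2483 + 5P.
Set AD = SRAS: 3691 − 3P = 2483 + 5P, so 1208 = 8P and P = 151.
Y = 3691 − 3·151 = 3238.

P = 151, Y = 3238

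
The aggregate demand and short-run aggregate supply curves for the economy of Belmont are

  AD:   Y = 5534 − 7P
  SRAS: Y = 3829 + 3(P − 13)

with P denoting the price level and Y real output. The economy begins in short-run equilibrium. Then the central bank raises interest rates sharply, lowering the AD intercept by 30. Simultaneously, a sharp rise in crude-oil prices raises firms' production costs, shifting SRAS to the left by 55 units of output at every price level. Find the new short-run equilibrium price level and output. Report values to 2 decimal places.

P = 176.90, Y = 4265.70

After both shocks: AD is Y = 5504 − 7P and SRAS is Y = 3735 + 3P.
Setting them equal: 1769 = 10P, so P = 176.90.
Substituting into AD, Y = 4265.70.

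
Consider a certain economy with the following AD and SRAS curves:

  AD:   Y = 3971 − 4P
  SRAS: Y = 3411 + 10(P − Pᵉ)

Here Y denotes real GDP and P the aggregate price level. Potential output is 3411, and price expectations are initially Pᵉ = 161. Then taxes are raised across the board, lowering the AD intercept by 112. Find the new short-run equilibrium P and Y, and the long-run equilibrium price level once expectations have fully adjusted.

Short run: P = 147, Y = 3271. Long run: P = 112.

AD shifts left: new AD is Y = 3859 − 4P. With Pᵉ = 161, SRAS is Y = 1801 + 10P.
Short run: 3859 − 4P = 1801 + 10P gives 2058 = 14P, so P = 147 and Y = 3859 − 4·147 = 3271.
Y = 3271 is below potential 3411; expectations adjust and SRAS shifts right until Y = 3411.
Long run: on the new AD curve, 3411 = 3859 − 4P gives P = 112.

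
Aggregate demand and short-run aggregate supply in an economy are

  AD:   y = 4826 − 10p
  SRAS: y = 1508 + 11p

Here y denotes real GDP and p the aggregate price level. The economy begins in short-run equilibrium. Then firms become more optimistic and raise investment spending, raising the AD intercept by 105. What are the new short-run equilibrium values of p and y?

This is a positive demand shock: AD shifts right.
New AD: y = 4931 − 10p.
Set AD = SRAS: 4931 − 10p = 1508 + 11p, so 3423 = 21p and p = 163.
y = 4931 − 10·163 = 3301.

p = 163, y = 3301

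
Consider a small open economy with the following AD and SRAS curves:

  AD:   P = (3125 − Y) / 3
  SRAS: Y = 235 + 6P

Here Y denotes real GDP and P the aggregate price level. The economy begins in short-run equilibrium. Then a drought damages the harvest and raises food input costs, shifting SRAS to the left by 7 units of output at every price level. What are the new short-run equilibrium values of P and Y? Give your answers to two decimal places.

P = 321.89, Y = 2159.33

This is a negative supply shock: SRAS shifts left.
New SRAS: Y = 228 + 6P.
Set AD = SRAS: 3125 − 3P = 228 + 6P, so 2897 = 9P and P = 321.89.
Substituting into AD, Y = 2159.33.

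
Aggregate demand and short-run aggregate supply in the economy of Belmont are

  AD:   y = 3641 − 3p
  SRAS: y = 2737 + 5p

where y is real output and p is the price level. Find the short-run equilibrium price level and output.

Set AD = SRAS: 3641 − 3p = 2737 + 5p, so 904 = 8p and p = 113.
Then y = 3641 − 3·113 = 3302.

p = 113, y = 3302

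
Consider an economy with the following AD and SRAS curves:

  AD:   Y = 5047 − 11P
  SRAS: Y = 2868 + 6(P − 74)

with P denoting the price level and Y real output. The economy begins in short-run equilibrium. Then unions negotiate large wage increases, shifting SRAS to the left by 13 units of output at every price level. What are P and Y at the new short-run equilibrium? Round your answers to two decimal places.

This is a negative supply shock: SRAS shifts left.
New SRAS: Y = 2411 + 6P.
Set AD = SRAS: 5047 − 11P = 2411 + 6P, so 2636 = 17P and P = 155.06.
Substituting into AD, Y = 3341.35.

P = 155.06, Y = 3341.35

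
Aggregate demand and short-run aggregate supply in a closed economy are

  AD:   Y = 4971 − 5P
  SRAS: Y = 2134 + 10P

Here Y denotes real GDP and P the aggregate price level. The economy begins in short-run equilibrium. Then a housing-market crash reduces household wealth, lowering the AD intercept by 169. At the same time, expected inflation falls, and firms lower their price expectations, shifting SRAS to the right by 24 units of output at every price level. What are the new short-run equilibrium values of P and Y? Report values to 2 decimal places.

P = 176.27, Y = 3920.67

After both shocks: AD is Y = 4802 − 5P and SRAS is Y = 2158 + 10P.
Setting them equal: 2644 = 15P, so P = 176.27.
Substituting into AD, Y = 3920.67.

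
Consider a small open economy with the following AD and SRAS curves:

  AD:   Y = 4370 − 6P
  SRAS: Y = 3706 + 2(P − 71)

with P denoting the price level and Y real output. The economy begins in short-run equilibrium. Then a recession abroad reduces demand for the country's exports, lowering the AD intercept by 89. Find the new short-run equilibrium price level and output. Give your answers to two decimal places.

This is a negative demand shock: AD shifts left.
New AD: Y = 4281 − 6P.
SRAS can be written Y = 3564 + 2P.
Set AD = SRAS: 4281 − 6P = 3564 + 2P, so 717 = 8P and P = 89.63.
Substituting into AD, Y = 3743.25.

P = 89.63, Y = 3743.25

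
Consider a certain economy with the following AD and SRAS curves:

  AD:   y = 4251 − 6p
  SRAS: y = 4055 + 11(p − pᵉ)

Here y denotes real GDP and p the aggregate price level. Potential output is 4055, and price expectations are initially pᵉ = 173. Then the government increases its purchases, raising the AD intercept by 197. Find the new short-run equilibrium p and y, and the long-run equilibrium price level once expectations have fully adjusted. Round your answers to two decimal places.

Short run: p = 135.06, y = 3637.65. Long run: p = 65.50.

AD shifts right: new AD is y = 4448 − 6p. With pᵉ = 173, SRAS is y = 2152 + 11p.
Short run: 4448 − 6p = 2152 + 11p gives 2296 = 17p, so p = 135.06 and y = 4448 − 6p = 3637.65.
y = 3637.65 is below potential 4055; expectations adjust and SRAS shifts right until y = 4055.
Long run: on the new AD curve, 4055 = 4448 − 6p gives p = 65.50.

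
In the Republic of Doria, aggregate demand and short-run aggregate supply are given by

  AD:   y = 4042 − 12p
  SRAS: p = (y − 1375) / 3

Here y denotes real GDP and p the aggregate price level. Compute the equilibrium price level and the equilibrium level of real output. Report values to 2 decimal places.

p = 177.80, y = 1908.40

Rearrange SRAS to y = 1375 + 3p.
Set AD = SRAS: 4042 − 12p = 1375 + 3p, so 2667 = 15p and p = 177.80.
Substituting into AD, y = 4042 − 12p = 1908.40.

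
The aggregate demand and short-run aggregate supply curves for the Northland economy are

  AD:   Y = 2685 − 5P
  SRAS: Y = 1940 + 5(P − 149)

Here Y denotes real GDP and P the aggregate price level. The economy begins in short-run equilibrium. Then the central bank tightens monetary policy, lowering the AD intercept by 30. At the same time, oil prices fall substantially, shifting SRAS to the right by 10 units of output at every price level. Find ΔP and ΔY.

After both shocks: AD is Y = 2655 − 5P and SRAS is Y = 1205 + 5P.
Setting them equal: 1450 = 10P, so P = 145.
Y = 2655 − 5·145 = 1930.
Initially P = 149, Y = 1940, so ΔP = -4 and ΔY = -10.

ΔP = -4, ΔY = -10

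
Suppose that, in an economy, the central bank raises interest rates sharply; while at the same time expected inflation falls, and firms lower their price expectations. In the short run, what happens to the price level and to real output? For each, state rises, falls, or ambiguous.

The first event is a negative demand shock: AD shifts left, which by itself pushes P down and Y down.
The second is a favourable supply shock: SRAS shifts right, which by itself pushes P down and Y up.
Both shocks push P down, so P falls. The two shocks push Y in opposite directions, so the effect on Y is ambiguous.

Price level: falls; output: ambiguous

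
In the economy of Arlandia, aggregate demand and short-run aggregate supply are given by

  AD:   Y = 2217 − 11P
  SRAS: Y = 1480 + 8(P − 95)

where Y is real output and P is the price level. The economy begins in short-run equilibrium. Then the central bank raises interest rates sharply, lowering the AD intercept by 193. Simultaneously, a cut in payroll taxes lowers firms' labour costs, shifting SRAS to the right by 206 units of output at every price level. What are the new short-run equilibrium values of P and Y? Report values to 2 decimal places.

After both shocks: AD is Y = 2024 − 11P and SRAS is Y = 926 + 8P.
Setting them equal: 1098 = 19P, so P = 57.79.
Substituting into AD, Y = 1388.32.

P = 57.79, Y = 1388.32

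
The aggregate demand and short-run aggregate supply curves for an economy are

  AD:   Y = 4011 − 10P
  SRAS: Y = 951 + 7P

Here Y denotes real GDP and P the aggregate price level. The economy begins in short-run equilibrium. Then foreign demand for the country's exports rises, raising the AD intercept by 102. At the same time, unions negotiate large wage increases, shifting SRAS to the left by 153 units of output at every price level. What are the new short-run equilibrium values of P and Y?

After both shocks: AD is Y = 4113 − 10P and SRAS is Y = 798 + 7P.
Setting them equal: 3315 = 17P, so P = 195.
Y = 4113 − 10·195 = 2163.

P = 195, Y = 2163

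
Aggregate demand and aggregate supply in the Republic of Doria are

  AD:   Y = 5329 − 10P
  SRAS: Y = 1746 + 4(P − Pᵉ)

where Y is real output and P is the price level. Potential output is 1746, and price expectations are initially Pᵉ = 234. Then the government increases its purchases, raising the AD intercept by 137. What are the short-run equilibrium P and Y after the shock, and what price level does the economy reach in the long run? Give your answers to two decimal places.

AD shifts right: new AD is Y = 5466 − 10P. With Pᵉ = 234, SRAS is Y = 810 + 4P.
Short run: 5466 − 10P = 810 + 4P gives 4656 = 14P, so P = 332.57 and Y = 5466 − 10P = 2140.29.
Y = 2140.29 is above potential 1746; expectations adjust and SRAS shifts left until Y = 1746.
Long run: on the new AD curve, 1746 = 5466 − 10P gives P = 372.00.

Short run: P = 332.57, Y = 2140.29. Long run: P = 372.00.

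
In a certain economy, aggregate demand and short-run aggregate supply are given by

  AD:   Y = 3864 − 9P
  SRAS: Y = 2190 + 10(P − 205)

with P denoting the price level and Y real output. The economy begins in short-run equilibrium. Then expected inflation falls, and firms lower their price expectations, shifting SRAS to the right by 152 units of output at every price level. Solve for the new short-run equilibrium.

This is a positive supply shock: SRAS shifts right.
New SRAS: Y = 292 + 10P.
Set AD = SRAS: 3864 − 9P = 292 + 10P, so 3572 = 19P and P = 188.
Y = 3864 − 9·188 = 2172.

P = 188, Y = 2172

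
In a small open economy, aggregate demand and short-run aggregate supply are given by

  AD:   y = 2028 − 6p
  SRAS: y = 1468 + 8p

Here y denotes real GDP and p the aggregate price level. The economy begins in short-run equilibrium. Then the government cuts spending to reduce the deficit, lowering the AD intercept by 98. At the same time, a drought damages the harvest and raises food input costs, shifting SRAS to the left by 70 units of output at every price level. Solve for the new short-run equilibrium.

p = 38, y = 1702

After both shocks: AD is y = 1930 − 6p and SRAS is y = 1398 + 8p.
Setting them equal: 532 = 14p, so p = 38.
y = 1930 − 6·38 = 1702.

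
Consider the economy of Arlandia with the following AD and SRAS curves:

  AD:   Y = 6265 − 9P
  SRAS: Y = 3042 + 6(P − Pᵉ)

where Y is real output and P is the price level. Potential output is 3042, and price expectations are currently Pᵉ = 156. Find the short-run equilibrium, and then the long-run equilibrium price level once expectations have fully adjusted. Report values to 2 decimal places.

Short run: P = 277.27, Y = 3769.60. Long run: P = 358.11.

Short run: with Pᵉ = 156, SRAS is Y = 2106 + 6P. Setting AD = SRAS gives 4159 = 15P, so P = 277.27 and Y = 6265 − 9P = 3769.60.
Output 3769.60 is above potential 3042, so over time expected prices rise and SRAS shifts left until Y returns to 3042.
Long run: Y = 3042 on the AD curve gives 3042 = 6265 − 9P, so P = 358.11.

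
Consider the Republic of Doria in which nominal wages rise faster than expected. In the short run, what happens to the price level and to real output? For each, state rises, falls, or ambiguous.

Price level: rises; output: falls

This is an adverse supply shock: SRAS shifts left.
Moving along the downward-sloping AD curve, P rises and Y falls.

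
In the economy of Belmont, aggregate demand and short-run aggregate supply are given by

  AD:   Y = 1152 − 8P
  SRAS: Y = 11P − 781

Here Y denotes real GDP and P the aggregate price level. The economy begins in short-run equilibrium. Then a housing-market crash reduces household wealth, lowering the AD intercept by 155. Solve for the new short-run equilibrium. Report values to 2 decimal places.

This is a negative demand shock: AD shifts left.
New AD: Y = 997 − 8P.
Set AD = SRAS: 997 − 8P = 11P − 781, so 1778 = 19P and P = 93.58.
Substituting into AD, Y = 248.37.

P = 93.58, Y = 248.37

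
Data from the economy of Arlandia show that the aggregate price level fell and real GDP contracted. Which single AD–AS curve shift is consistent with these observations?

P fell and Y fell. An AD shift moves P and Y in the same direction; an SRAS shift moves them in opposite directions.
Here P and Y moved in the same direction, so the AD curve shifted.
Since Y fell, AD shifted left.

AD shifted left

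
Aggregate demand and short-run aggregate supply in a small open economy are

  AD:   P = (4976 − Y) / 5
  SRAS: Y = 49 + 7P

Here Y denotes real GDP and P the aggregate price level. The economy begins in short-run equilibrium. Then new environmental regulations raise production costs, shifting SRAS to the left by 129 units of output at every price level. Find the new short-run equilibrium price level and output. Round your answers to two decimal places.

This is a negative supply shock: SRAS shifts left.
New SRAS: Y = 7P − 80.
Set AD = SRAS: 4976 − 5P = 7P − 80, so 5056 = 12P and P = 421.33.
Substituting into AD, Y = 2869.33.

P = 421.33, Y = 2869.33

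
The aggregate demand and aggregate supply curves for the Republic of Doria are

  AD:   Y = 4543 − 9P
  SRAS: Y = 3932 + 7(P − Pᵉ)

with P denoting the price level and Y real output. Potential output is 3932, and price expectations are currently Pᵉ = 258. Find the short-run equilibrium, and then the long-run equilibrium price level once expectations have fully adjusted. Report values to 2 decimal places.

Short run: with Pᵉ = 258, SRAS is Y = 2126 + 7P. Setting AD = SRAS gives 2417 = 16P, so P = 151.06 and Y = 4543 − 9P = 3183.44.
Output 3183.44 is below potential 3932, so over time expected prices fall and SRAS shifts right until Y returns to 3932.
Long run: Y = 3932 on the AD curve gives 3932 = 4543 − 9P, so P = 67.89.

Short run: P = 151.06, Y = 3183.44. Long run: P = 67.89.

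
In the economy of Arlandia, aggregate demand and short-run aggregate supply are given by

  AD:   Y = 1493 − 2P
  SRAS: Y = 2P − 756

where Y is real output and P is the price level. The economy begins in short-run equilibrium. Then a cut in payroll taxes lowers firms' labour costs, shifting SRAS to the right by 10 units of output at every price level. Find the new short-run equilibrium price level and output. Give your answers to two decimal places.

This is a positive supply shock: SRAS shifts right.
New SRAS: Y = 2P − 746.
Set AD = SRAS: 1493 − 2P = 2P − 746, so 2239 = 4P and P = 559.75.
Substituting into AD, Y = 373.50.

P = 559.75, Y = 373.50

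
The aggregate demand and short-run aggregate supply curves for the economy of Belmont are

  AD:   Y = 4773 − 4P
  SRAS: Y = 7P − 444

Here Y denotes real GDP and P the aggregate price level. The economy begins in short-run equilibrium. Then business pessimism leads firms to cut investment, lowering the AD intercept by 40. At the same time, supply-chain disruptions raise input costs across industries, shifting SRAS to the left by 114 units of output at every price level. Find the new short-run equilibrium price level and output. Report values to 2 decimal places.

P = 481.00, Y = 2809.00

After both shocks: AD is Y = 4733 − 4P and SRAS is Y = 7P − 558.
Setting them equal: 5291 = 11P, so P = 481.00.
Substituting into AD, Y = 2809.00.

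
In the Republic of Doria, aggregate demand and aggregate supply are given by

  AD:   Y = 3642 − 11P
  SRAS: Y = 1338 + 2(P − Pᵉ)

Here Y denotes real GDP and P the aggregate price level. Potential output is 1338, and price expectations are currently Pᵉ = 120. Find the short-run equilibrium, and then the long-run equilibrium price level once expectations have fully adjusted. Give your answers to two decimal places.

Short run: with Pᵉ = 120, SRAS is Y = 1098 + 2P. Setting AD = SRAS gives 2544 = 13P, so P = 195.69 and Y = 3642 − 11P = 1489.38.
Output 1489.38 is above potential 1338, so over time expected prices rise and SRAS shifts left until Y returns to 1338.
Long run: Y = 1338 on the AD curve gives 1338 = 3642 − 11P, so P = 209.45.

Short run: P = 195.69, Y = 1489.38. Long run: P = 209.45.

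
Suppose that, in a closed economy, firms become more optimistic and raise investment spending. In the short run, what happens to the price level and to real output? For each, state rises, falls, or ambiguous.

This is a positive demand shock: AD shifts right.
Moving along the upward-sloping SRAS curve, P rises and Y rises.

Price level: rises; output: rises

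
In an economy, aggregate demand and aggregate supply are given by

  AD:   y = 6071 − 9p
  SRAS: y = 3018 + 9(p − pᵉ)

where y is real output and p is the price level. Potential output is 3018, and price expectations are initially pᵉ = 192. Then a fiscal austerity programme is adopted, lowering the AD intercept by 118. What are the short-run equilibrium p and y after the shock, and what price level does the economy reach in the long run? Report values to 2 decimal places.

Short run: p = 259.06, y = 3621.50. Long run: p = 326.11.

AD shifts left: new AD is y = 5953 − 9p. With pᵉ = 192, SRAS is y = 1290 + 9p.
Short run: 5953 − 9p = 1290 + 9p gives 4663 = 18p, so p = 259.06 and y = 5953 − 9p = 3621.50.
y = 3621.50 is above potential 3018; expectations adjust and SRAS shifts left until y = 3018.
Long run: on the new AD curve, 3018 = 5953 − 9p gives p = 326.11.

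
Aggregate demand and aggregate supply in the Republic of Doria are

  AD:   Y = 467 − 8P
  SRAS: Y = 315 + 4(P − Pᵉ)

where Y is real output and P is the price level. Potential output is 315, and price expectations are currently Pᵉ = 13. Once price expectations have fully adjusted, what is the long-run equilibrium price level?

Long-run P = 19

Short run: with Pᵉ = 13, SRAS is Y = 263 + 4P. Setting AD = SRAS gives 204 = 12P, so P = 17 and Y = 467 − 8·17 = 331.
Output 331 is above potential 315, so over time expected prices rise and SRAS shifts left until Y returns to 315.
Long run: Y = 315 on the AD curve gives 315 = 467 − 8P, so P = 19.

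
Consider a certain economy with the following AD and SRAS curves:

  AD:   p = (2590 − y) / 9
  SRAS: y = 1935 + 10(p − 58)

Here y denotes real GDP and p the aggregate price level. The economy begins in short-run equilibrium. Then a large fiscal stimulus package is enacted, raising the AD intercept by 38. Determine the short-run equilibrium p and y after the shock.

This is a positive demand shock: AD shifts right.
New AD: y = 2628 − 9p.
SRAS can be written y = 1355 + 10p.
Set AD = SRAS: 2628 − 9p = 1355 + 10p, so 1273 = 19p and p = 67.
y = 2628 − 9·67 = 2025.

p = 67, y = 2025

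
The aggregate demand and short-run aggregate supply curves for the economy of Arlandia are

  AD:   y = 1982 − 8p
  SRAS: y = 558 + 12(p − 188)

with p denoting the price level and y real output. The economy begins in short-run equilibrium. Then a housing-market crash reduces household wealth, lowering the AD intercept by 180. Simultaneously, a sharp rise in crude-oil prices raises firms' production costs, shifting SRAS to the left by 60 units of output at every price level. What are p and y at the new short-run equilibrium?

p = 178, y = 378

After both shocks: AD is y = 1802 − 8p and SRAS is y = 12p − 1758.
Setting them equal: 3560 = 20p, so p = 178.
y = 1802 − 8·178 = 378.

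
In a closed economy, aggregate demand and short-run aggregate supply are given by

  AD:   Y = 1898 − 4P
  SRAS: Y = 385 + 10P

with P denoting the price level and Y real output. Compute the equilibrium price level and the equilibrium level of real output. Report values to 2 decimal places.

P = 108.07, Y = 1465.71

Set AD = SRAS: 1898 − 4P = 385 + 10P, so 1513 = 14P and P = 108.07.
Substituting into AD, Y = 1898 − 4P = 1465.71.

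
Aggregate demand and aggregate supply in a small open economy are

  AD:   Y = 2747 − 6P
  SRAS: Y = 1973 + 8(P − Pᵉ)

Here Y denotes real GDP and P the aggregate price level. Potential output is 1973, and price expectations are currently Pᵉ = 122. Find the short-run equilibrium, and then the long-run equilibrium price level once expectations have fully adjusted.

Short run: with Pᵉ = 122, SRAS is Y = 997 + 8P. Setting AD = SRAS gives 1750 = 14P, so P = 125 and Y = 2747 − 6·125 = 1997.
Output 1997 is above potential 1973, so over time expected prices rise and SRAS shifts left until Y returns to 1973.
Long run: Y = 1973 on the AD curve gives 1973 = 2747 − 6P, so P = 129.

Short run: P = 125, Y = 1997. Long run: P = 129.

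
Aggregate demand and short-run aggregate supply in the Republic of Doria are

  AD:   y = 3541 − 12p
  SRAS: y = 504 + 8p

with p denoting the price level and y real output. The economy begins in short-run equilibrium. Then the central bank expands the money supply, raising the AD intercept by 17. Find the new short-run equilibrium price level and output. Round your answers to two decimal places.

This is a positive demand shock: AD shifts right.
New AD: y = 3558 − 12p.
Set AD = SRAS: 3558 − 12p = 504 + 8p, so 3054 = 20p and p = 152.70.
Substituting into AD, y = 1725.60.

p = 152.70, y = 1725.60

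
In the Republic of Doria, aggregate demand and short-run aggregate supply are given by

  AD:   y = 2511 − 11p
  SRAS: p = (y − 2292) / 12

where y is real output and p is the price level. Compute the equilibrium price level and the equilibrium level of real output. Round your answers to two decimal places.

Rearrange SRAS to y = 2292 + 12p.
Set AD = SRAS: 2511 − 11p = 2292 + 12p, so 219 = 23p and p = 9.52.
Substituting into AD, y = 2511 − 11p = 2406.26.

p = 9.52, y = 2406.26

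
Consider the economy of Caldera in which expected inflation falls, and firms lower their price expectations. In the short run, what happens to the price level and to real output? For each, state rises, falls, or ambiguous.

Price level: falls; output: rises

This is a favourable supply shock: SRAS shifts right.
Moving along the downward-sloping AD curve, P falls and Y rises.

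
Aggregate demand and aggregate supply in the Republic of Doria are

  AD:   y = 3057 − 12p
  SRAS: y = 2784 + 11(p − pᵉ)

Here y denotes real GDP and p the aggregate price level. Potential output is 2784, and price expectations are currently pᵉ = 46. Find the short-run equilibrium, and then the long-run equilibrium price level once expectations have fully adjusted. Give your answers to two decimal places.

Short run: p = 33.87, y = 2650.57. Long run: p = 22.75.

Short run: with pᵉ = 46, SRAS is y = 2278 + 11p. Setting AD = SRAS gives 779 = 23p, so p = 33.87 and y = 3057 − 12p = 2650.57.
Output 2650.57 is below potential 2784, so over time expected prices fall and SRAS shifts right until y returns to 2784.
Long run: y = 2784 on the AD curve gives 2784 = 3057 − 12p, so p = 22.75.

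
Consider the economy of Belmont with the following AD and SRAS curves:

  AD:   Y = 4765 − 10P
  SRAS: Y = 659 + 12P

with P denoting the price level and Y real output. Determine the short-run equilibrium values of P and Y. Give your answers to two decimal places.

Set AD = SRAS: 4765 − 10P = 659 + 12P, so 4106 = 22P and P = 186.64.
Substituting into AD, Y = 4765 − 10P = 2898.64.

P = 186.64, Y = 2898.64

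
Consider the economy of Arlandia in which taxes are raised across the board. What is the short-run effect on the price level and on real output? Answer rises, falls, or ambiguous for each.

This is a negative demand shock: AD shifts left.
Moving along the upward-sloping SRAS curve, P falls and Y falls.

Price level: falls; output: falls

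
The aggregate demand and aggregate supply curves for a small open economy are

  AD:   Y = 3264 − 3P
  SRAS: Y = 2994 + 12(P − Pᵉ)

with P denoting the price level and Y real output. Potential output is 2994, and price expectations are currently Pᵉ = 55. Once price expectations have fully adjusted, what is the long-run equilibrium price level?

Long-run P = 90

Short run: with Pᵉ = 55, SRAS is Y = 2334 + 12P. Setting AD = SRAS gives 930 = 15P, so P = 62 and Y = 3264 − 3·62 = 3078.
Output 3078 is above potential 2994, so over time expected prices rise and SRAS shifts left until Y returns to 2994.
Long run: Y = 2994 on the AD curve gives 2994 = 3264 − 3P, so P = 90.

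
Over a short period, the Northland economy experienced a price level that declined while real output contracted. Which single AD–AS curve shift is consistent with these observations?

AD shifted left

P fell and Y fell. An AD shift moves P and Y in the same direction; an SRAS shift moves them in opposite directions.
Here P and Y moved in the same direction, so the AD curve shifted.
Since Y fell, AD shifted left.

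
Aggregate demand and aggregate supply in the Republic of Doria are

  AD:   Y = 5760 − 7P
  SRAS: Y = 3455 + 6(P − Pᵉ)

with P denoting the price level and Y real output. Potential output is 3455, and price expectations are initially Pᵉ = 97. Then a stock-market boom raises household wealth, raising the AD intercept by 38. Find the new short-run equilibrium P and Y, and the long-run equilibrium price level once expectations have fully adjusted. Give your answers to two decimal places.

AD shifts right: new AD is Y = 5798 − 7P. With Pᵉ = 97, SRAS is Y = 2873 + 6P.
Short run: 5798 − 7P = 2873 + 6P gives 2925 = 13P, so P = 225.00 and Y = 5798 − 7P = 4223.00.
Y = 4223.00 is above potential 3455; expectations adjust and SRAS shifts left until Y = 3455.
Long run: on the new AD curve, 3455 = 5798 − 7P gives P = 334.71.

Short run: P = 225.00, Y = 4223.00. Long run: P = 334.71.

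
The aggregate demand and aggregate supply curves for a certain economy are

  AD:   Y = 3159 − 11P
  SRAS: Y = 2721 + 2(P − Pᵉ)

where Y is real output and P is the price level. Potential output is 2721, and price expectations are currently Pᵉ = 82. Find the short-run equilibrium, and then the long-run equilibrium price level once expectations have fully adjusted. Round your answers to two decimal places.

Short run: with Pᵉ = 82, SRAS is Y = 2557 + 2P. Setting AD = SRAS gives 602 = 13P, so P = 46.31 and Y = 3159 − 11P = 2649.62.
Output 2649.62 is below potential 2721, so over time expected prices fall and SRAS shifts right until Y returns to 2721.
Long run: Y = 2721 on the AD curve gives 2721 = 3159 − 11P, so P = 39.82.

Short run: P = 46.31, Y = 2649.62. Long run: P = 39.82.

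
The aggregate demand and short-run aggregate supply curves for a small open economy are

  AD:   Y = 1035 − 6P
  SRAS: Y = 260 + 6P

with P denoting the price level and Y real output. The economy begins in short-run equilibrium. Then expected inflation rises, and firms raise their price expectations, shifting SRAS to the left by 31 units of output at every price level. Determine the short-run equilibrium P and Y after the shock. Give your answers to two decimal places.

P = 67.17, Y = 632.00

This is a negative supply shock: SRAS shifts left.
New SRAS: Y = 229 + 6P.
Set AD = SRAS: 1035 − 6P = 229 + 6P, so 806 = 12P and P = 67.17.
Substituting into AD, Y = 632.00.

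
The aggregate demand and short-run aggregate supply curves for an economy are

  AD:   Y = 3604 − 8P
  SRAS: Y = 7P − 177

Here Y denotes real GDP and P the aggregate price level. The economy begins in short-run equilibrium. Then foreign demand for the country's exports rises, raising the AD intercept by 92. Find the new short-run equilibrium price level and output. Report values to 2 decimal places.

P = 258.20, Y = 1630.40

This is a positive demand shock: AD shifts right.
New AD: Y = 3696 − 8P.
Set AD = SRAS: 3696 − 8P = 7P − 177, so 3873 = 15P and P = 258.20.
Substituting into AD, Y = 1630.40.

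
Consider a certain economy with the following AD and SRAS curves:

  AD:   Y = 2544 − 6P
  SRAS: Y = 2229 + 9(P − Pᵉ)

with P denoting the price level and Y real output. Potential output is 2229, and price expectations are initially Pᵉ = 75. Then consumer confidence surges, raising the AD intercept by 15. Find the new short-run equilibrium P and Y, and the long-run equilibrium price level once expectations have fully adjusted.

Short run: P = 67, Y = 2157. Long run: P = 55.

AD shifts right: new AD is Y = 2559 − 6P. With Pᵉ = 75, SRAS is Y = 1554 + 9P.
Short run: 2559 − 6P = 1554 + 9P gives 1005 = 15P, so P = 67 and Y = 2559 − 6·67 = 2157.
Y = 2157 is below potential 2229; expectations adjust and SRAS shifts right until Y = 2229.
Long run: on the new AD curve, 2229 = 2559 − 6P gives P = 55.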